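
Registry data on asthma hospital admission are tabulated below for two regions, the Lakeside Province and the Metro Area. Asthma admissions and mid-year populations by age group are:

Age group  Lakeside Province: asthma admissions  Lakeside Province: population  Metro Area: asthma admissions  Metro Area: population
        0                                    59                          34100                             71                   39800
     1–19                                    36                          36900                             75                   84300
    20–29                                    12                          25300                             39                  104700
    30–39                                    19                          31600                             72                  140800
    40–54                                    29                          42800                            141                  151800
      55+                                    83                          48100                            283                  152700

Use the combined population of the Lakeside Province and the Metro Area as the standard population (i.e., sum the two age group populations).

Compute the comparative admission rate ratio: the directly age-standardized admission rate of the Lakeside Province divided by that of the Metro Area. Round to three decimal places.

Age-specific rates per 10000 for the Lakeside Province: 17.30, 9.76, 4.74, 6.01, 6.78, 17.26.
For the Metro Area: 17.84, 8.90, 3.72, 5.11, 9.29, 18.53.
Combined standard total = 892900; weights = 0.0828, 0.1357, 0.1456, 0.1931, 0.2179, 0.2249.
The Lakeside Province: 0.0828×17.30 + 0.1357×9.76 + 0.1456×4.74 + 0.1931×6.01 + 0.2179×6.78 + 0.2249×17.26 = 9.9650 per 10000.
The Metro Area: 0.0828×17.84 + 0.1357×8.90 + 0.1456×3.72 + 0.1931×5.11 + 0.2179×9.29 + 0.2249×18.53 = 10.4059 per 10000.
Ratio = 9.9650 ÷ 10.4059 = 0.95763.

0.958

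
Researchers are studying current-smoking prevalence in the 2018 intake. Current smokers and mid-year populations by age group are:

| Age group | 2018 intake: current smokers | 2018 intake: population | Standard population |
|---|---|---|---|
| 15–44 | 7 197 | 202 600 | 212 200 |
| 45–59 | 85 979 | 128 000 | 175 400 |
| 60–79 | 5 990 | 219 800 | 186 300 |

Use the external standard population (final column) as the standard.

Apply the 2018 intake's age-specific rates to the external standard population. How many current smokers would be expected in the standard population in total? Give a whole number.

130433

Age-specific rates per 1 000 for the 2018 intake: 35.523, 671.711, 27.252.
Expected current smokers = Σ (standard pop × age-specific rate ÷ 1 000)
= 212 200×35.523/1 000 + 175 400×671.711/1 000 + 186 300×27.252/1 000
= 7538.02 + 117818.10 + 5077.06 = 130433.18.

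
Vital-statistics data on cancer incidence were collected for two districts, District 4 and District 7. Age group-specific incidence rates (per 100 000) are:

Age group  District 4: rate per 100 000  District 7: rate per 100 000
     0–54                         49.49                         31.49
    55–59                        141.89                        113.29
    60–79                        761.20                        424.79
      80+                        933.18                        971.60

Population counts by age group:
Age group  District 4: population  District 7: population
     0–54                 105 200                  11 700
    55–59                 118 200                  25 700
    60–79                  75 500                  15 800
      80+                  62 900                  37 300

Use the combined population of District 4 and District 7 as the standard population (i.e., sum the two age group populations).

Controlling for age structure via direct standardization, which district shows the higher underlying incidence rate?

District 4

Combined standard total = 452 300; weights = 0.2585, 0.3182, 0.2019, 0.2215.
District 4: 0.2585×49.49 + 0.3182×141.89 + 0.2019×761.20 + 0.2215×933.18 = 418.3187 per 100 000.
District 7: 0.2585×31.49 + 0.3182×113.29 + 0.2019×424.79 + 0.2215×971.60 = 345.1719 per 100 000.
The crude rates (381.83 vs 510.85) would put District 7 higher, but that reflects its age composition; once standardized to a common age structure, District 4 has the higher underlying rate.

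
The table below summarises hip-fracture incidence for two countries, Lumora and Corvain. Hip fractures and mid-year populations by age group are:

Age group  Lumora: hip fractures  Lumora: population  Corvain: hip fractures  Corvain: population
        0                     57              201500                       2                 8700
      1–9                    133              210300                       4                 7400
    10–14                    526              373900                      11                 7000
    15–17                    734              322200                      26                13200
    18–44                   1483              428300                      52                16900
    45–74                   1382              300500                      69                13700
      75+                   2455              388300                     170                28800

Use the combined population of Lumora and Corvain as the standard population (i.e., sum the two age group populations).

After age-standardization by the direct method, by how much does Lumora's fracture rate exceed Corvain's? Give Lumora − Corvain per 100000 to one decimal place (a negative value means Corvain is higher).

12.1

Age-specific rates per 100000 for Lumora: 28.29, 63.24, 140.68, 227.81, 346.25, 459.90, 632.24.
For Corvain: 22.99, 54.05, 157.14, 196.97, 307.69, 503.65, 590.28.
Combined standard total = 2320700; weights = 0.0906, 0.0938, 0.1641, 0.1445, 0.1918, 0.1354, 0.1797.
Lumora: 0.0906×28.29 + 0.0938×63.24 + 0.1641×140.68 + 0.1445×227.81 + 0.1918×346.25 + 0.1354×459.90 + 0.1797×632.24 = 306.8328 per 100000.
Corvain: 0.0906×22.99 + 0.0938×54.05 + 0.1641×157.14 + 0.1445×196.97 + 0.1918×307.69 + 0.1354×503.65 + 0.1797×590.28 = 294.7194 per 100000.
Difference = 306.8328 − 294.7194 = 12.1134.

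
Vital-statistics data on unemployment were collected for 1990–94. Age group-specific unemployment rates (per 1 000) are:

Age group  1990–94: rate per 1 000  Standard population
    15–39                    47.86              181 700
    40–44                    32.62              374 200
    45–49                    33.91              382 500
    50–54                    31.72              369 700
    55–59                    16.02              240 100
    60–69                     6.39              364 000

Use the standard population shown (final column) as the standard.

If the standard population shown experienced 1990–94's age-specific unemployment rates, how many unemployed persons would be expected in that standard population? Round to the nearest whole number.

Expected unemployed persons = Σ (standard pop × age-specific rate ÷ 1 000)
= 181 700×47.86/1 000 + 374 200×32.62/1 000 + 382 500×33.91/1 000 + 369 700×31.72/1 000 + 240 100×16.02/1 000 + 364 000×6.39/1 000
= 8696.16 + 12206.40 + 12970.57 + 11726.88 + 3846.40 + 2325.96 = 51772.39.

51772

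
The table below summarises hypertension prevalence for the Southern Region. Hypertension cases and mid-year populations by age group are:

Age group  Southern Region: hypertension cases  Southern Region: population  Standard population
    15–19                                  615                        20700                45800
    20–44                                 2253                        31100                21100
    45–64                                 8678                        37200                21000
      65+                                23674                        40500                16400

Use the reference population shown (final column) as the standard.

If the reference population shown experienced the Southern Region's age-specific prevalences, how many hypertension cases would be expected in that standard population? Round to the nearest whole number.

Age-specific rates per 1000 for the Southern Region: 29.710, 72.444, 233.280, 584.543.
Expected hypertension cases = Σ (standard pop × age-specific rate ÷ 1000)
= 45800×29.710/1000 + 21100×72.444/1000 + 21000×233.280/1000 + 16400×584.543/1000
= 1360.72 + 1528.56 + 4898.87 + 9586.51 = 17374.67.

17375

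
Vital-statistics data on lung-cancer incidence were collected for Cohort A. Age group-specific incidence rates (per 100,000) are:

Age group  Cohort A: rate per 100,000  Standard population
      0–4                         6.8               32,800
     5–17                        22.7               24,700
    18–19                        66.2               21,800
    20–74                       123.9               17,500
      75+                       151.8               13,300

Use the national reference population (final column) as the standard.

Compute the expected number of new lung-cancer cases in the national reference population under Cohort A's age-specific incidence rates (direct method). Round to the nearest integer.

Expected new lung-cancer cases = Σ (standard pop × age-specific rate ÷ 100,000)
= 32,800×6.8/100,000 + 24,700×22.7/100,000 + 21,800×66.2/100,000 + 17,500×123.9/100,000 + 13,300×151.8/100,000
= 2.23 + 5.61 + 14.43 + 21.68 + 20.19 = 64.14.

64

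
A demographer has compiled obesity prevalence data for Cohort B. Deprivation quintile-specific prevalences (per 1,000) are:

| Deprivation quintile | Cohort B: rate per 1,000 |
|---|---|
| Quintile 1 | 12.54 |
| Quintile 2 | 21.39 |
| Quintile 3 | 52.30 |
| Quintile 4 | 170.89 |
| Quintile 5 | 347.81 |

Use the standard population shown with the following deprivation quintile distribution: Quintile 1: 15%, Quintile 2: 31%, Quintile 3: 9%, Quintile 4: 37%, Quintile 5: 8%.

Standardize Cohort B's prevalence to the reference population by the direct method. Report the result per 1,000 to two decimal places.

Standard weights: 0.15, 0.31, 0.09, 0.37, 0.08.
Standardized rate: 0.1500×12.54 + 0.3100×21.39 + 0.0900×52.30 + 0.3700×170.89 + 0.0800×347.81 = 104.2730 per 1,000.

104.27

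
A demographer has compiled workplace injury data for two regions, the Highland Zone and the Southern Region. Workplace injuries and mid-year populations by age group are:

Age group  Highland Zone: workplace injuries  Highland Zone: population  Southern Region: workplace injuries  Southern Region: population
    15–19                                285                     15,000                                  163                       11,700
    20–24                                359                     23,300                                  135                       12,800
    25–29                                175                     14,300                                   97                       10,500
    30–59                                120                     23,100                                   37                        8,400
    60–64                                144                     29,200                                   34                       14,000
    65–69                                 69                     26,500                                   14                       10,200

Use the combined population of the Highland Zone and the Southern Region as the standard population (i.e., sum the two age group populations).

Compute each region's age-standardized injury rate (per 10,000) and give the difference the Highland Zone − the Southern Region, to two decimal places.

28.31

Age-specific rates per 10,000 for the Highland Zone: 190.00, 154.08, 122.38, 51.95, 49.32, 26.04.
For the Southern Region: 139.32, 105.47, 92.38, 44.05, 24.29, 13.73.
Combined standard total = 199,000; weights = 0.1342, 0.1814, 0.1246, 0.1583, 0.2171, 0.1844.
The Highland Zone: 0.1342×190.00 + 0.1814×154.08 + 0.1246×122.38 + 0.1583×51.95 + 0.2171×49.32 + 0.1844×26.04 = 92.4247 per 10,000.
The Southern Region: 0.1342×139.32 + 0.1814×105.47 + 0.1246×92.38 + 0.1583×44.05 + 0.2171×24.29 + 0.1844×13.73 = 64.1135 per 10,000.
Difference = 92.4247 − 64.1135 = 28.3112.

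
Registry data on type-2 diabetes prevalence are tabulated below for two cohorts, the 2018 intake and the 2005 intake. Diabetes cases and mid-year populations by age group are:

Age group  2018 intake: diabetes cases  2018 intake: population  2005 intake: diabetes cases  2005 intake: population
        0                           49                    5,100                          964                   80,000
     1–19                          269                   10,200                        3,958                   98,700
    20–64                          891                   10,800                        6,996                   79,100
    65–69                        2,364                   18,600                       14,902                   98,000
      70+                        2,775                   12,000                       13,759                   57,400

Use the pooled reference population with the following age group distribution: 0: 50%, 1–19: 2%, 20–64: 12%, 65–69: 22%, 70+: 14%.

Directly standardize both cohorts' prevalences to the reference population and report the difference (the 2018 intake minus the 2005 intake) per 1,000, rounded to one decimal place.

-8.9

Age-specific rates per 1,000 for the 2018 intake: 9.608, 26.373, 82.500, 127.097, 231.250.
For the 2005 intake: 12.050, 40.101, 88.445, 152.061, 239.704.
Standard weights: 0.50, 0.02, 0.12, 0.22, 0.14.
The 2018 intake: 0.5000×9.608 + 0.0200×26.373 + 0.1200×82.500 + 0.2200×127.097 + 0.1400×231.250 = 75.5677 per 1,000.
The 2005 intake: 0.5000×12.050 + 0.0200×40.101 + 0.1200×88.445 + 0.2200×152.061 + 0.1400×239.704 = 84.4524 per 1,000.
Difference = 75.5677 − 84.4524 = -8.8848.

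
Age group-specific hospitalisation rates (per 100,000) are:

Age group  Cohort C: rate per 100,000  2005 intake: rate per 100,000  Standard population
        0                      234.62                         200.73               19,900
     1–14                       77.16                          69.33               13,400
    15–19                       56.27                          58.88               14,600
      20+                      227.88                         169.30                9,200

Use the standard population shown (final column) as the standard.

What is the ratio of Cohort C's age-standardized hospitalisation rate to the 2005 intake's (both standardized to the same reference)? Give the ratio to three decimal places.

1.174

Standard total = 57,100; weights = 0.3485, 0.2347, 0.2557, 0.1611.
Cohort C: 0.3485×234.62 + 0.2347×77.16 + 0.2557×56.27 + 0.1611×227.88 = 150.9793 per 100,000.
The 2005 intake: 0.3485×200.73 + 0.2347×69.33 + 0.2557×58.88 + 0.1611×169.30 = 128.5597 per 100,000.
Ratio = 150.9793 ÷ 128.5597 = 1.17439.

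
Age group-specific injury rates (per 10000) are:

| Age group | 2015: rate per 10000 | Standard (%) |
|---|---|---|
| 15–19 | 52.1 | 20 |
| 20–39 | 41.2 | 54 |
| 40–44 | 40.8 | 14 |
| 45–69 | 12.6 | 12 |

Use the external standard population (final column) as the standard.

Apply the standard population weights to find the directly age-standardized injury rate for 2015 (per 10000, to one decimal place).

Standard weights: 0.20, 0.54, 0.14, 0.12.
Standardized rate: 0.2000×52.1 + 0.5400×41.2 + 0.1400×40.8 + 0.1200×12.6 = 39.8920 per 10000.

39.9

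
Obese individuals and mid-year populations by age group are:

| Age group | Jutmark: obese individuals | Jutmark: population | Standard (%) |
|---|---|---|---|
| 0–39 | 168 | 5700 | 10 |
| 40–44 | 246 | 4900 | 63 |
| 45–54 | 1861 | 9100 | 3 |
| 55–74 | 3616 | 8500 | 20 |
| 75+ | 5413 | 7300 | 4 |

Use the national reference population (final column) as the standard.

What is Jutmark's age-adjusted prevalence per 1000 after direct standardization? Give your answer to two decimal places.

155.45

Age-specific rates per 1000 for Jutmark: 29.474, 50.204, 204.505, 425.412, 741.507.
Standard weights: 0.10, 0.63, 0.03, 0.20, 0.04.
Standardized rate: 0.1000×29.474 + 0.6300×50.204 + 0.0300×204.505 + 0.2000×425.412 + 0.0400×741.507 = 155.4537 per 1000.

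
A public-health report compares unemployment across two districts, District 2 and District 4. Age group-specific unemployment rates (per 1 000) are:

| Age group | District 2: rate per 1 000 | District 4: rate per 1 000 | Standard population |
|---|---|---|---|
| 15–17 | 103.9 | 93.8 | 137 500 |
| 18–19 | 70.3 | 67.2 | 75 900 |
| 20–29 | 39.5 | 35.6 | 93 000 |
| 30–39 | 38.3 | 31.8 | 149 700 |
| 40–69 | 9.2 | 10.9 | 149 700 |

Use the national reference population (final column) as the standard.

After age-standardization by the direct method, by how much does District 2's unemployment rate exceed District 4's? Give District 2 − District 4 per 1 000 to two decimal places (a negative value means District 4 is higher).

Standard total = 605 800; weights = 0.2270, 0.1253, 0.1535, 0.2471, 0.2471.
District 2: 0.2270×103.9 + 0.1253×70.3 + 0.1535×39.5 + 0.2471×38.3 + 0.2471×9.2 = 50.1919 per 1 000.
District 4: 0.2270×93.8 + 0.1253×67.2 + 0.1535×35.6 + 0.2471×31.8 + 0.2471×10.9 = 45.7263 per 1 000.
Difference = 50.1919 − 45.7263 = 4.4657.

4.47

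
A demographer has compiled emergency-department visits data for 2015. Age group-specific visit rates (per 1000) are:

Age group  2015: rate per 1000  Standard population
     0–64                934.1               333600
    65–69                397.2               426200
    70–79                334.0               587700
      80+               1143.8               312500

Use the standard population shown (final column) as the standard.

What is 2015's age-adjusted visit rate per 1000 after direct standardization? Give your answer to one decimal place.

623.3

Standard total = 1660000; weights = 0.2010, 0.2567, 0.3540, 0.1883.
Standardized rate: 0.2010×934.1 + 0.2567×397.2 + 0.3540×334.0 + 0.1883×1143.8 = 623.2721 per 1000.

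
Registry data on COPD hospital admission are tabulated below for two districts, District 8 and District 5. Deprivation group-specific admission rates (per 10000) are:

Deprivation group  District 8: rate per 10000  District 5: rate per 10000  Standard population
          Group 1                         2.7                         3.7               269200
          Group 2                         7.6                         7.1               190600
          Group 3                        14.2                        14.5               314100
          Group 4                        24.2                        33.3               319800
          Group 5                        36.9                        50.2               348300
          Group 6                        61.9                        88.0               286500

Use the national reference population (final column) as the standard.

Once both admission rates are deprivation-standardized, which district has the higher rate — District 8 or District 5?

Standard total = 1728500; weights = 0.1557, 0.1103, 0.1817, 0.1850, 0.2015, 0.1658.
District 8: 0.1557×2.7 + 0.1103×7.6 + 0.1817×14.2 + 0.1850×24.2 + 0.2015×36.9 + 0.1658×61.9 = 26.0118 per 10000.
District 5: 0.1557×3.7 + 0.1103×7.1 + 0.1817×14.5 + 0.1850×33.3 + 0.2015×50.2 + 0.1658×88.0 = 34.8567 per 10000.

District 5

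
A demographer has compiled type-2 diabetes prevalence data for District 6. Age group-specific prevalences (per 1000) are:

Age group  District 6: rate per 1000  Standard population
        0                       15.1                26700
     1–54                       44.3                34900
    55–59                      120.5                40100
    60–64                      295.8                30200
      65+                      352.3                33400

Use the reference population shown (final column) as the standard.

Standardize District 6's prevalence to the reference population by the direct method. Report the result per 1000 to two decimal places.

Standard total = 165300; weights = 0.1615, 0.2111, 0.2426, 0.1827, 0.2021.
Standardized rate: 0.1615×15.1 + 0.2111×44.3 + 0.2426×120.5 + 0.1827×295.8 + 0.2021×352.3 = 166.2509 per 1000.

166.25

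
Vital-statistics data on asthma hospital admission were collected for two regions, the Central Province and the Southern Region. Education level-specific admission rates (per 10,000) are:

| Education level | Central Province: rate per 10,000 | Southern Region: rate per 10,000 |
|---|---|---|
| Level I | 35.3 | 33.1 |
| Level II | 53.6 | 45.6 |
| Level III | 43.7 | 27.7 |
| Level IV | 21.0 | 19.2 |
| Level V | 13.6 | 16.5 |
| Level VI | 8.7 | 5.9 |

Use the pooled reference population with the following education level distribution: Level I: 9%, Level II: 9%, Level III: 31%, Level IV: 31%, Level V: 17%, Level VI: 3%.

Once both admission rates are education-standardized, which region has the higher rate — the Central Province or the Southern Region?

Central Province

Standard weights: 0.09, 0.09, 0.31, 0.31, 0.17, 0.03.
The Central Province: 0.0900×35.3 + 0.0900×53.6 + 0.3100×43.7 + 0.3100×21.0 + 0.1700×13.6 + 0.0300×8.7 = 30.6310 per 10,000.
The Southern Region: 0.0900×33.1 + 0.0900×45.6 + 0.3100×27.7 + 0.3100×19.2 + 0.1700×16.5 + 0.0300×5.9 = 24.6040 per 10,000.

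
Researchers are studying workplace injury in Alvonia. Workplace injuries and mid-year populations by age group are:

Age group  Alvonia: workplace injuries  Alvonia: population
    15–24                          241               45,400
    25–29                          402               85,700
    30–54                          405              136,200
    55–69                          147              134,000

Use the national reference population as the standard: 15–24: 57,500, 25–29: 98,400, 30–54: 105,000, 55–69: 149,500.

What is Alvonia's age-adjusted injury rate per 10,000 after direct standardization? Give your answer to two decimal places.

30.29

Age-specific rates per 10,000 for Alvonia: 53.08, 46.91, 29.74, 10.97.
Standard total = 410,400; weights = 0.1401, 0.2398, 0.2558, 0.3643.
Standardized rate: 0.1401×53.08 + 0.2398×46.91 + 0.2558×29.74 + 0.3643×10.97 = 30.2883 per 10,000.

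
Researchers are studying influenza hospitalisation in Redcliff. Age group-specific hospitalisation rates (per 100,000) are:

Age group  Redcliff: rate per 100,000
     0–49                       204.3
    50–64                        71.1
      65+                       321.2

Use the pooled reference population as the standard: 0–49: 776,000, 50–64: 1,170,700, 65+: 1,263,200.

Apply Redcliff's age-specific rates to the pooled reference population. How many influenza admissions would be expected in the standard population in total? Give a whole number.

6475

Expected influenza admissions = Σ (standard pop × age-specific rate ÷ 100,000)
= 776,000×204.3/100,000 + 1,170,700×71.1/100,000 + 1,263,200×321.2/100,000
= 1585.37 + 832.37 + 4057.40 = 6475.13.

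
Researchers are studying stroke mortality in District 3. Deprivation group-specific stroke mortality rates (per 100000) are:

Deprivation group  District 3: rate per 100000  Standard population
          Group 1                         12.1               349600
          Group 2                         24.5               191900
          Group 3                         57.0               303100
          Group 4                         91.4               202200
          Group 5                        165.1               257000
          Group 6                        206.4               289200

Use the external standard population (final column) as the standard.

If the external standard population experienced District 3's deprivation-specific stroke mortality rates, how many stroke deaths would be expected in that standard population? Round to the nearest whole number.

Expected stroke deaths = Σ (standard pop × deprivation-specific rate ÷ 100000)
= 349600×12.1/100000 + 191900×24.5/100000 + 303100×57.0/100000 + 202200×91.4/100000 + 257000×165.1/100000 + 289200×206.4/100000
= 42.30 + 47.02 + 172.77 + 184.81 + 424.31 + 596.91 = 1468.11.

1468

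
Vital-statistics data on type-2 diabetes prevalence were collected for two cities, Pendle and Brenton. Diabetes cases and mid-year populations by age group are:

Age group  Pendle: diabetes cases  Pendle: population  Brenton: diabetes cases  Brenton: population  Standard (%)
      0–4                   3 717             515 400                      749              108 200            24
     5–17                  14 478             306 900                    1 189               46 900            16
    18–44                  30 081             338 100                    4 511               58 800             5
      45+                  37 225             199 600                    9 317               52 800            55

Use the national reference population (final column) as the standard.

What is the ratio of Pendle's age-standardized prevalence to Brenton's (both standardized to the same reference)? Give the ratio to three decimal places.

1.091

Age-specific rates per 1 000 for Pendle: 7.212, 47.175, 88.971, 186.498.
For Brenton: 6.922, 25.352, 76.718, 176.458.
Standard weights: 0.24, 0.16, 0.05, 0.55.
Pendle: 0.2400×7.212 + 0.1600×47.175 + 0.0500×88.971 + 0.5500×186.498 = 116.3013 per 1 000.
Brenton: 0.2400×6.922 + 0.1600×25.352 + 0.0500×76.718 + 0.5500×176.458 = 106.6056 per 1 000.
Ratio = 116.3013 ÷ 106.6056 = 1.09095.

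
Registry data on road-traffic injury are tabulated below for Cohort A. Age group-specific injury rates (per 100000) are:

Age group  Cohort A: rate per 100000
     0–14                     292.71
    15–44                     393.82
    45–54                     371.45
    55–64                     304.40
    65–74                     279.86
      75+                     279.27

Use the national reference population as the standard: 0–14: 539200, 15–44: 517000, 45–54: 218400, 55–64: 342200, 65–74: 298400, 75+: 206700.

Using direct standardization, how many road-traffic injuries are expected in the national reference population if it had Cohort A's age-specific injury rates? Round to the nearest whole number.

Expected road-traffic injuries = Σ (standard pop × age-specific rate ÷ 100000)
= 539200×292.71/100000 + 517000×393.82/100000 + 218400×371.45/100000 + 342200×304.40/100000 + 298400×279.86/100000 + 206700×279.27/100000
= 1578.29 + 2036.05 + 811.25 + 1041.66 + 835.10 + 577.25 = 6879.60.

6880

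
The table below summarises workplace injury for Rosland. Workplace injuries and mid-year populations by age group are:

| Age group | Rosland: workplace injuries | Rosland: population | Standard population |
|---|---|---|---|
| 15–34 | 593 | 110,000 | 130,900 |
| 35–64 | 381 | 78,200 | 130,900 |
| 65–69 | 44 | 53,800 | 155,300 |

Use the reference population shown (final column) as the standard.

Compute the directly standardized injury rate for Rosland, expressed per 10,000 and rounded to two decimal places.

Age-specific rates per 10,000 for Rosland: 53.91, 48.72, 8.18.
Standard total = 417,100; weights = 0.3138, 0.3138, 0.3723.
Standardized rate: 0.3138×53.91 + 0.3138×48.72 + 0.3723×8.18 = 35.2539 per 10,000.

35.25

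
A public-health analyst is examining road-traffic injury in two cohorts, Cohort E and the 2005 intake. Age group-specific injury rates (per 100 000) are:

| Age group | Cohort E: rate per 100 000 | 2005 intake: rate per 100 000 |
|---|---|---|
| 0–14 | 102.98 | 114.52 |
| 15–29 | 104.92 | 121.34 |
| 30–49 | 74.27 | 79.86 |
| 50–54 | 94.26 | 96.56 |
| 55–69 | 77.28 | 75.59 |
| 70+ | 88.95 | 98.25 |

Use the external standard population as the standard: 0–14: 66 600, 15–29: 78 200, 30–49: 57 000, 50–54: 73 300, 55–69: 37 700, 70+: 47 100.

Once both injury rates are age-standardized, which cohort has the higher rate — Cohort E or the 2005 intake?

2005 intake

Standard total = 359 900; weights = 0.1851, 0.2173, 0.1584, 0.2037, 0.1048, 0.1309.
Cohort E: 0.1851×102.98 + 0.2173×104.92 + 0.1584×74.27 + 0.2037×94.26 + 0.1048×77.28 + 0.1309×88.95 = 92.5503 per 100 000.
The 2005 intake: 0.1851×114.52 + 0.2173×121.34 + 0.1584×79.86 + 0.2037×96.56 + 0.1048×75.59 + 0.1309×98.25 = 100.6474 per 100 000.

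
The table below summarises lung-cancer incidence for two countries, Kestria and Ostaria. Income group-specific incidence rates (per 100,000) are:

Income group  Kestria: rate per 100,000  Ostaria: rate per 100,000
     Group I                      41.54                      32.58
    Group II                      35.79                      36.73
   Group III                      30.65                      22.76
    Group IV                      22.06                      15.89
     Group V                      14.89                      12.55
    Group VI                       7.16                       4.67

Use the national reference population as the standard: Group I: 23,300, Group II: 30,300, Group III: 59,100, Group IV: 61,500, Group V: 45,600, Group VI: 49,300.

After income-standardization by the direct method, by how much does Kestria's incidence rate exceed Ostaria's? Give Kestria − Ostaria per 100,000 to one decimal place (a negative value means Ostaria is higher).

Standard total = 269,100; weights = 0.0866, 0.1126, 0.2196, 0.2285, 0.1695, 0.1832.
Kestria: 0.0866×41.54 + 0.1126×35.79 + 0.2196×30.65 + 0.2285×22.06 + 0.1695×14.89 + 0.1832×7.16 = 23.2345 per 100,000.
Ostaria: 0.0866×32.58 + 0.1126×36.73 + 0.2196×22.76 + 0.2285×15.89 + 0.1695×12.55 + 0.1832×4.67 = 18.5689 per 100,000.
Difference = 23.2345 − 18.5689 = 4.6656.

4.7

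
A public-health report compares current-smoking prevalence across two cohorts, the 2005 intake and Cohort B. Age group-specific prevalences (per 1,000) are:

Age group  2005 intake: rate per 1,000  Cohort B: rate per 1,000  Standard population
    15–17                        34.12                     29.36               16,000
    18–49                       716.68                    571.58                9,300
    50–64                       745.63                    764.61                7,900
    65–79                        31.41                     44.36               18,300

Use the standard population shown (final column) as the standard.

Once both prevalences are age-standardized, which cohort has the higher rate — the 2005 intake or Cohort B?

2005 intake

Standard total = 51,500; weights = 0.3107, 0.1806, 0.1534, 0.3553.
The 2005 intake: 0.3107×34.12 + 0.1806×716.68 + 0.1534×745.63 + 0.3553×31.41 = 265.5597 per 1,000.
Cohort B: 0.3107×29.36 + 0.1806×571.58 + 0.1534×764.61 + 0.3553×44.36 = 245.3915 per 1,000.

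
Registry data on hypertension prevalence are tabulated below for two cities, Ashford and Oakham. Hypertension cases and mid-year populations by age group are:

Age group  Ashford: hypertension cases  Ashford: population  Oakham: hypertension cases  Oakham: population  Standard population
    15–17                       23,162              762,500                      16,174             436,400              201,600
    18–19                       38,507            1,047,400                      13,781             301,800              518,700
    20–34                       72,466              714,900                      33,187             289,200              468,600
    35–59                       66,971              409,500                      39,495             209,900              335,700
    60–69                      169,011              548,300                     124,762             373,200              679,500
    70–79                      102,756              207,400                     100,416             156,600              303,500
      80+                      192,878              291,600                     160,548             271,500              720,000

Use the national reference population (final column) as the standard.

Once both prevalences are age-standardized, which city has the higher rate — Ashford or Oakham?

Age-specific rates per 1,000 for Ashford: 30.376, 36.764, 101.365, 163.543, 308.245, 495.448, 661.447.
For Oakham: 37.062, 45.663, 114.754, 188.161, 334.303, 641.226, 591.337.
Standard total = 3,227,600; weights = 0.0625, 0.1607, 0.1452, 0.1040, 0.2105, 0.0940, 0.2231.
Ashford: 0.0625×30.376 + 0.1607×36.764 + 0.1452×101.365 + 0.1040×163.543 + 0.2105×308.245 + 0.0940×495.448 + 0.2231×661.447 = 298.5680 per 1,000.
Oakham: 0.0625×37.062 + 0.1607×45.663 + 0.1452×114.754 + 0.1040×188.161 + 0.2105×334.303 + 0.0940×641.226 + 0.2231×591.337 = 308.4739 per 1,000.

Oakham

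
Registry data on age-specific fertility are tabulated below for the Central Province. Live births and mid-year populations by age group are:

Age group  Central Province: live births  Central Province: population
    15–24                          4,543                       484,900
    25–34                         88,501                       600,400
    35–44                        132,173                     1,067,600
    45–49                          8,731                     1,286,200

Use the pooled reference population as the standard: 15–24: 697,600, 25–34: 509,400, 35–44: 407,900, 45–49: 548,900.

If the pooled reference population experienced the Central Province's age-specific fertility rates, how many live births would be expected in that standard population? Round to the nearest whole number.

Age-specific rates per 1,000 for the Central Province: 9.369, 147.403, 123.804, 6.788.
Expected live births = Σ (standard pop × age-specific rate ÷ 1,000)
= 697,600×9.369/1,000 + 509,400×147.403/1,000 + 407,900×123.804/1,000 + 548,900×6.788/1,000
= 6535.77 + 75087.29 + 50499.59 + 3726.05 = 135848.71.

135849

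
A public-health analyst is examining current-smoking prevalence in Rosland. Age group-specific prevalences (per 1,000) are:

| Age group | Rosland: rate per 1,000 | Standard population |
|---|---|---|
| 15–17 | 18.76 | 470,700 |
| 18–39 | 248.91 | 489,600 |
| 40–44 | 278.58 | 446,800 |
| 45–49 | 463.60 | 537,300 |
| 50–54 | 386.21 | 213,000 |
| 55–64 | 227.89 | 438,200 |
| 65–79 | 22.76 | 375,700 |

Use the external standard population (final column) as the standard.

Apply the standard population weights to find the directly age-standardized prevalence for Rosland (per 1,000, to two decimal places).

233.88

Standard total = 2,971,300; weights = 0.1584, 0.1648, 0.1504, 0.1808, 0.0717, 0.1475, 0.1264.
Standardized rate: 0.1584×18.76 + 0.1648×248.91 + 0.1504×278.58 + 0.1808×463.60 + 0.0717×386.21 + 0.1475×227.89 + 0.1264×22.76 = 233.8820 per 1,000.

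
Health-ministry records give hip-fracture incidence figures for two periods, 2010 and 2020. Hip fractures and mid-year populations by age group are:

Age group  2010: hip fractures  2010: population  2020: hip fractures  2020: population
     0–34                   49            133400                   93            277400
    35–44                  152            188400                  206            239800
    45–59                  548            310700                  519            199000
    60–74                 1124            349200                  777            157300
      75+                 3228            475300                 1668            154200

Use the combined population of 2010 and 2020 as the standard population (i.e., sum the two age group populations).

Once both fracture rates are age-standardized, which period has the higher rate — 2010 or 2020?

Age-specific rates per 100000 for 2010: 36.73, 80.68, 176.38, 321.88, 679.15.
For 2020: 33.53, 85.90, 260.80, 493.96, 1081.71.
Combined standard total = 2484700; weights = 0.1653, 0.1723, 0.2051, 0.2038, 0.2534.
2010: 0.1653×36.73 + 0.1723×80.68 + 0.2051×176.38 + 0.2038×321.88 + 0.2534×679.15 = 293.8349 per 100000.
2020: 0.1653×33.53 + 0.1723×85.90 + 0.2051×260.80 + 0.2038×493.96 + 0.2534×1081.71 = 448.5923 per 100000.
The crude rates (350.10 vs 317.51) would put 2010 higher, but that reflects its age composition; once standardized to a common age structure, 2020 has the higher underlying rate.

2020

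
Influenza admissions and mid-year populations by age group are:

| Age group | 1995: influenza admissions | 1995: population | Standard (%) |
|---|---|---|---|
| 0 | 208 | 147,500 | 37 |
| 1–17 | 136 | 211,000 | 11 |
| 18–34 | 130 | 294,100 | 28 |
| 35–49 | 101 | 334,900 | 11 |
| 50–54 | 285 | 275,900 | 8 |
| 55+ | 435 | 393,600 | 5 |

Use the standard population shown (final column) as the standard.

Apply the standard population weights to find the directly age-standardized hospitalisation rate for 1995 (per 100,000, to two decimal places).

Age-specific rates per 100,000 for 1995: 141.02, 64.45, 44.20, 30.16, 103.30, 110.52.
Standard weights: 0.37, 0.11, 0.28, 0.11, 0.08, 0.05.
Standardized rate: 0.3700×141.02 + 0.1100×64.45 + 0.2800×44.20 + 0.1100×30.16 + 0.0800×103.30 + 0.0500×110.52 = 88.7502 per 100,000.

88.75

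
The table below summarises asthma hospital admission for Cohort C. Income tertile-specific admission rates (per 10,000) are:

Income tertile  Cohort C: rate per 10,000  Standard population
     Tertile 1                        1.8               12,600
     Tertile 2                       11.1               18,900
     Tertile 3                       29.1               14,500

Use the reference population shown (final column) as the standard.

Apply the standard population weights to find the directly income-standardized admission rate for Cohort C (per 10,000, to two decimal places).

Standard total = 46,000; weights = 0.2739, 0.4109, 0.3152.
Standardized rate: 0.2739×1.8 + 0.4109×11.1 + 0.3152×29.1 = 14.2265 per 10,000.

14.23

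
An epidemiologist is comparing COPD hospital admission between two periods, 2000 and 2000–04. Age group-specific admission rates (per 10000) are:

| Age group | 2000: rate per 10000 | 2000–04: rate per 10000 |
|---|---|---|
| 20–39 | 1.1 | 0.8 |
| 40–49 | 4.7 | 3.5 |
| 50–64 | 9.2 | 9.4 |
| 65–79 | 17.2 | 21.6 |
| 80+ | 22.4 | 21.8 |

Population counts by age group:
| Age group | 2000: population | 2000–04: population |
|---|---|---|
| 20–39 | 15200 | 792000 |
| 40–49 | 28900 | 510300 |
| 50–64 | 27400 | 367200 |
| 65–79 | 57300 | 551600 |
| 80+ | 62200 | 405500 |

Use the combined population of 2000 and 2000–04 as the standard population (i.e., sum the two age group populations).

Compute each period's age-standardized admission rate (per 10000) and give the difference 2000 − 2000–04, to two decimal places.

-0.56

Combined standard total = 2817600; weights = 0.2865, 0.1914, 0.1400, 0.2161, 0.1660.
2000: 0.2865×1.1 + 0.1914×4.7 + 0.1400×9.2 + 0.2161×17.2 + 0.1660×22.4 = 9.9383 per 10000.
2000–04: 0.2865×0.8 + 0.1914×3.5 + 0.1400×9.4 + 0.2161×21.6 + 0.1660×21.8 = 10.5020 per 10000.
Difference = 9.9383 − 10.5020 = -0.5637.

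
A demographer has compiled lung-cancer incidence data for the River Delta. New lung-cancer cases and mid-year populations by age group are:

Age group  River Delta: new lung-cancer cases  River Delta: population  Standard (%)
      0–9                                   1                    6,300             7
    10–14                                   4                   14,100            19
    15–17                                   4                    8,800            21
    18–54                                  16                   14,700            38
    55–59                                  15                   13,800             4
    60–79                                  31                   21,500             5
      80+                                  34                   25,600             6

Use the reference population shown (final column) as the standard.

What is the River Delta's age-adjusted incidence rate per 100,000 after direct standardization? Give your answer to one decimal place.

Age-specific rates per 100,000 for the River Delta: 15.87, 28.37, 45.45, 108.84, 108.70, 144.19, 132.81.
Standard weights: 0.07, 0.19, 0.21, 0.38, 0.04, 0.05, 0.06.
Standardized rate: 0.0700×15.87 + 0.1900×28.37 + 0.2100×45.45 + 0.3800×108.84 + 0.0400×108.70 + 0.0500×144.19 + 0.0600×132.81 = 76.9331 per 100,000.

76.9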